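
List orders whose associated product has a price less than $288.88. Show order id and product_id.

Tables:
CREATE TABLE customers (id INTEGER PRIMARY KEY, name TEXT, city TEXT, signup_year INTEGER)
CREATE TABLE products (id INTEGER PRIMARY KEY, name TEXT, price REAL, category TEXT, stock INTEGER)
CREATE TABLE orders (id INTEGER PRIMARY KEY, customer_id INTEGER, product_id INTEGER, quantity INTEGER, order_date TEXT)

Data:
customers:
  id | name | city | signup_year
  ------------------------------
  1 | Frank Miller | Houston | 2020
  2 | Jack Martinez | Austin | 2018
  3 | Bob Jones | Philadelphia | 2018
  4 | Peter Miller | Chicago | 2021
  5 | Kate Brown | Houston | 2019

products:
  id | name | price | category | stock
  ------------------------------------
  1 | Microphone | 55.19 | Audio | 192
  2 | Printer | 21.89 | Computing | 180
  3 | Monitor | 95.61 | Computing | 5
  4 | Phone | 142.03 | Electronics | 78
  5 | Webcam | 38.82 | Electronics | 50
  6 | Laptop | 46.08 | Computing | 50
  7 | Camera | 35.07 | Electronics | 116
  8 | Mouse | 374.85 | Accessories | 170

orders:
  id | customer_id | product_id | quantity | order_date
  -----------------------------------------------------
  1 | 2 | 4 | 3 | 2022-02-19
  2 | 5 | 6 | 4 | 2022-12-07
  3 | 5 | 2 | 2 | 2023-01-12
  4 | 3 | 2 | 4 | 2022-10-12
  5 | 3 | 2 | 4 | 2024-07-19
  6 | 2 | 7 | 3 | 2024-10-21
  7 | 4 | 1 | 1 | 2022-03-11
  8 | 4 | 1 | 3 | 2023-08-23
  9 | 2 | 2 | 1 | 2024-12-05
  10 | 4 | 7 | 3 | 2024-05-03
SELECT id, product_id FROM orders WHERE product_id IN (SELECT id FROM products WHERE price < 288.88)

Execution result:
id | product_id
1 | 4
2 | 6
3 | 2
4 | 2
5 | 2
6 | 7
7 | 1
8 | 1
9 | 2
10 | 7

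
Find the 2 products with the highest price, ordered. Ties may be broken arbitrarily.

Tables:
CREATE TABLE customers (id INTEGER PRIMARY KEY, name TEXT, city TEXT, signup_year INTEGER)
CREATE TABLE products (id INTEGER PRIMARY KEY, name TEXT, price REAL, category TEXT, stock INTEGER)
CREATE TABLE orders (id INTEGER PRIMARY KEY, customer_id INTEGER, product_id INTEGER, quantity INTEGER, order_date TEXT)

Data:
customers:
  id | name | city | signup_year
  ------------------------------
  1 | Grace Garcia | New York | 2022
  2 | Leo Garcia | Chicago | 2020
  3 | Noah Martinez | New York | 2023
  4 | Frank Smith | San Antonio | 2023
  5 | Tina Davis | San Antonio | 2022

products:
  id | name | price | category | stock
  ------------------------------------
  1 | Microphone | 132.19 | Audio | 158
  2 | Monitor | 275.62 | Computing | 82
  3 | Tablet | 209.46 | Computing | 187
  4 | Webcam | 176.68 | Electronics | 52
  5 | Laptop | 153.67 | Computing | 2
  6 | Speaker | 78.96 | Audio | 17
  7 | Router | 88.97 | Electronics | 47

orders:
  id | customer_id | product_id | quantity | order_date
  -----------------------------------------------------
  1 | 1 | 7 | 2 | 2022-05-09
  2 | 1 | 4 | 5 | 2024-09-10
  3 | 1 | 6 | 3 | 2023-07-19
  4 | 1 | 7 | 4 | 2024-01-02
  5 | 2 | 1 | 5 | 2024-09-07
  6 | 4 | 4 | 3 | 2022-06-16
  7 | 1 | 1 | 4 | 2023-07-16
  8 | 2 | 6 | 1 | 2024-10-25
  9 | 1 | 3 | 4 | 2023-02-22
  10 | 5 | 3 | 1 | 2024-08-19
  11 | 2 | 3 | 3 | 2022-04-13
SELECT name, price FROM products ORDER BY price DESC LIMIT 2

Execution result:
name | price
Monitor | 275.62
Tablet | 209.46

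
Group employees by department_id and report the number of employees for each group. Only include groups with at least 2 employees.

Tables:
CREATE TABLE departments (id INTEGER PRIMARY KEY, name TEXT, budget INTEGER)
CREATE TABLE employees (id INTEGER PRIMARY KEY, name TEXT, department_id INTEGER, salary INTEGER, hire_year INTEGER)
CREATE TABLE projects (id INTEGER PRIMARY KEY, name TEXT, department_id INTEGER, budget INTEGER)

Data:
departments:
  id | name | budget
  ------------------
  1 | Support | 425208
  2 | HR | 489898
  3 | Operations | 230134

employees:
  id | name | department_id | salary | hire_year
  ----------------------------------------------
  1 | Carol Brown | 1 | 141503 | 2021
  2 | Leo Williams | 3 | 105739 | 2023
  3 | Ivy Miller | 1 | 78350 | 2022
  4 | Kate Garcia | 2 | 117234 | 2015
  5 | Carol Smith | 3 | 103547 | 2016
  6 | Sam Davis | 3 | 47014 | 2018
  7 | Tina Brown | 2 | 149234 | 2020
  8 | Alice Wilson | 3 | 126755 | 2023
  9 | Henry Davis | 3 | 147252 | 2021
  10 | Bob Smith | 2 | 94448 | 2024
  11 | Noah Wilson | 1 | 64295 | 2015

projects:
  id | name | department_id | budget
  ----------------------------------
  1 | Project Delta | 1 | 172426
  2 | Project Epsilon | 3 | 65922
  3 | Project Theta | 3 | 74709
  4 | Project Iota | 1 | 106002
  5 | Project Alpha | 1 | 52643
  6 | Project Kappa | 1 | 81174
SELECT department_id, COUNT(*) AS n FROM employees GROUP BY department_id HAVING COUNT(*) >= 2

Execution result:
department_id | n
1 | 3
2 | 3
3 | 5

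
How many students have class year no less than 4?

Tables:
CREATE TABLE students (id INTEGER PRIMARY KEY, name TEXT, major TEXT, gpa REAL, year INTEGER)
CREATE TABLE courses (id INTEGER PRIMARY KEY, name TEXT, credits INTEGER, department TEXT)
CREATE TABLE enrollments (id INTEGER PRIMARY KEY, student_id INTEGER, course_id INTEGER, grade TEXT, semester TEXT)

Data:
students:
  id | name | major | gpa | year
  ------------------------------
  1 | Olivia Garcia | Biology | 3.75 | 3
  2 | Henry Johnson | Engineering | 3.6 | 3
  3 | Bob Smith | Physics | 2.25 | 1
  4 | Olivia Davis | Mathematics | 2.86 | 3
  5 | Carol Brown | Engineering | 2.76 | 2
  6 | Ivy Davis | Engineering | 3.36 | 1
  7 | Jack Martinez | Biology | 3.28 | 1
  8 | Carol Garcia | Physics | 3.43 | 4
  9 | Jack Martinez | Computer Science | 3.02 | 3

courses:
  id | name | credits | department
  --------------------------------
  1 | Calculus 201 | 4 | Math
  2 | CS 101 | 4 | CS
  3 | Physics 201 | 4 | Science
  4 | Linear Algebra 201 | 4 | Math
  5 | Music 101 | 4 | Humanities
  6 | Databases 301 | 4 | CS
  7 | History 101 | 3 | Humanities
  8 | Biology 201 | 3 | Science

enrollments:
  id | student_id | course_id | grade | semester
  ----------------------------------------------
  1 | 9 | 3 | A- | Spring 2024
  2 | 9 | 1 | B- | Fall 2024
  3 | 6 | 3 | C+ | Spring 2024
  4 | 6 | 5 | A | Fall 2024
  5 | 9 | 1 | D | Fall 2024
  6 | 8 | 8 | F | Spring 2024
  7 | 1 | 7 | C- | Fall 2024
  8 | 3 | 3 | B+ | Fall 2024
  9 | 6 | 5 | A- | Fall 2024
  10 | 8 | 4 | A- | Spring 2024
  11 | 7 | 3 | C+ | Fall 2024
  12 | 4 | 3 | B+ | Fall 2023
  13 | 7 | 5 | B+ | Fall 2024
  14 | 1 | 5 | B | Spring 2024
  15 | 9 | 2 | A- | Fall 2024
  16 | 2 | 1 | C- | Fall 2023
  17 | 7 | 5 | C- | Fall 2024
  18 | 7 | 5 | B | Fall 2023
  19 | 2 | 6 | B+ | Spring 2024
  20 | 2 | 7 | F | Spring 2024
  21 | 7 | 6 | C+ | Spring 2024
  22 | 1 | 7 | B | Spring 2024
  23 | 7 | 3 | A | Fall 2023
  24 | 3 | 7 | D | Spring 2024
SELECT COUNT(*) FROM students WHERE year >= 4

Execution result:
1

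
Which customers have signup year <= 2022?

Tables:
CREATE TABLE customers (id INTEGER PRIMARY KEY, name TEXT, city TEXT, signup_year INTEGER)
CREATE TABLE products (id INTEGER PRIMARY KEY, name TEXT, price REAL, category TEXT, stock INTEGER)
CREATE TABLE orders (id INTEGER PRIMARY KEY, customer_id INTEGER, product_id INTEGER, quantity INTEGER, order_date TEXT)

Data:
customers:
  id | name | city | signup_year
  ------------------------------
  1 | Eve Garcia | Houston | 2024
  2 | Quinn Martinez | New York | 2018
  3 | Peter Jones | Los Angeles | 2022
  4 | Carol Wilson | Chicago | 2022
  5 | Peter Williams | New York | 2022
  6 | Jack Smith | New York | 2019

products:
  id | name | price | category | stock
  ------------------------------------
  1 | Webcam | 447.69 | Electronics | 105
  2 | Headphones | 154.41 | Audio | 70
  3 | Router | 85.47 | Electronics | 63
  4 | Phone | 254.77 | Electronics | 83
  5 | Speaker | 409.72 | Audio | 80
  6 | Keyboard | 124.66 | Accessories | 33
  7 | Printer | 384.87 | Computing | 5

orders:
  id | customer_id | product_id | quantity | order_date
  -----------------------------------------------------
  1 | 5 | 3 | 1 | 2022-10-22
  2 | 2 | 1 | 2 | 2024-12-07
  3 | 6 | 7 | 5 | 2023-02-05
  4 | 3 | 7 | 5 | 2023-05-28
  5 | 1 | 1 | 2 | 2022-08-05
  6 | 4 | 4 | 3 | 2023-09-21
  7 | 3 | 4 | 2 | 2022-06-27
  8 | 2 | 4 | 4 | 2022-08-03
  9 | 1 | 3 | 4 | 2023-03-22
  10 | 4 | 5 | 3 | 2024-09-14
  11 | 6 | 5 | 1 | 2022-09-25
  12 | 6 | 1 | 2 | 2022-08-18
SELECT name, signup_year FROM customers WHERE signup_year <= 2022

Execution result:
name | signup_year
Quinn Martinez | 2018
Peter Jones | 2022
Carol Wilson | 2022
Peter Williams | 2022
Jack Smith | 2019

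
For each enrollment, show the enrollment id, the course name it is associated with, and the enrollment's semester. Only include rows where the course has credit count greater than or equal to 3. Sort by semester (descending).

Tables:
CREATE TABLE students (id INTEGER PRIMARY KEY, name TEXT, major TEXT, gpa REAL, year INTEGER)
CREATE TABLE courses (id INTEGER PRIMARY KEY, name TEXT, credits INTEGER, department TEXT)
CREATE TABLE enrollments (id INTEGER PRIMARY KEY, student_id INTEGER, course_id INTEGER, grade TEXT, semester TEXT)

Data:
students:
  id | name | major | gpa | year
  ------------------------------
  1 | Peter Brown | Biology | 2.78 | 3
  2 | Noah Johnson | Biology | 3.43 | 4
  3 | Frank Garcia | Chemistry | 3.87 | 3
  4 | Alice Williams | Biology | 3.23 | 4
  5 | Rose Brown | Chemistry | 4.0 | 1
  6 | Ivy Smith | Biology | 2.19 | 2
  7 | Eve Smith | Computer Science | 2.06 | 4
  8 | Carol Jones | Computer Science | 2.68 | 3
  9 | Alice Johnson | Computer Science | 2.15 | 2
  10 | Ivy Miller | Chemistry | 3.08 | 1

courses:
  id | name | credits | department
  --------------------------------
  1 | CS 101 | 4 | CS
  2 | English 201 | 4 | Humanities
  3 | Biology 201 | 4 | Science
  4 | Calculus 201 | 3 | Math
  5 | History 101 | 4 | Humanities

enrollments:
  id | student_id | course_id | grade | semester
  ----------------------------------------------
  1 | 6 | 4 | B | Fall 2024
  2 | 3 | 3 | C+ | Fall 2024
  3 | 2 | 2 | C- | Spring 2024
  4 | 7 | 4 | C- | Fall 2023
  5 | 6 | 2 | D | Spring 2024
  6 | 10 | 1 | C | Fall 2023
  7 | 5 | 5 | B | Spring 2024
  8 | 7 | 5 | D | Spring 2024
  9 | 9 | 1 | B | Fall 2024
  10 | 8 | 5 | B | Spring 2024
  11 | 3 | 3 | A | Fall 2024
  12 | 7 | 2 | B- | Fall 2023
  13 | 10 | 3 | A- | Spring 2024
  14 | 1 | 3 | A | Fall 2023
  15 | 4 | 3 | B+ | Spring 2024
SELECT c.id, p.name AS course, c.semester FROM enrollments c JOIN courses p ON c.course_id = p.id WHERE p.credits >= 3 ORDER BY c.semester DESC

Execution result:
id | course | semester
3 | English 201 | Spring 2024
5 | English 201 | Spring 2024
7 | History 101 | Spring 2024
8 | History 101 | Spring 2024
10 | History 101 | Spring 2024
13 | Biology 201 | Spring 2024
15 | Biology 201 | Spring 2024
1 | Calculus 201 | Fall 2024
2 | Biology 201 | Fall 2024
9 | CS 101 | Fall 2024
11 | Biology 201 | Fall 2024
4 | Calculus 201 | Fall 2023
6 | CS 101 | Fall 2023
12 | English 201 | Fall 2023
14 | Biology 201 | Fall 2023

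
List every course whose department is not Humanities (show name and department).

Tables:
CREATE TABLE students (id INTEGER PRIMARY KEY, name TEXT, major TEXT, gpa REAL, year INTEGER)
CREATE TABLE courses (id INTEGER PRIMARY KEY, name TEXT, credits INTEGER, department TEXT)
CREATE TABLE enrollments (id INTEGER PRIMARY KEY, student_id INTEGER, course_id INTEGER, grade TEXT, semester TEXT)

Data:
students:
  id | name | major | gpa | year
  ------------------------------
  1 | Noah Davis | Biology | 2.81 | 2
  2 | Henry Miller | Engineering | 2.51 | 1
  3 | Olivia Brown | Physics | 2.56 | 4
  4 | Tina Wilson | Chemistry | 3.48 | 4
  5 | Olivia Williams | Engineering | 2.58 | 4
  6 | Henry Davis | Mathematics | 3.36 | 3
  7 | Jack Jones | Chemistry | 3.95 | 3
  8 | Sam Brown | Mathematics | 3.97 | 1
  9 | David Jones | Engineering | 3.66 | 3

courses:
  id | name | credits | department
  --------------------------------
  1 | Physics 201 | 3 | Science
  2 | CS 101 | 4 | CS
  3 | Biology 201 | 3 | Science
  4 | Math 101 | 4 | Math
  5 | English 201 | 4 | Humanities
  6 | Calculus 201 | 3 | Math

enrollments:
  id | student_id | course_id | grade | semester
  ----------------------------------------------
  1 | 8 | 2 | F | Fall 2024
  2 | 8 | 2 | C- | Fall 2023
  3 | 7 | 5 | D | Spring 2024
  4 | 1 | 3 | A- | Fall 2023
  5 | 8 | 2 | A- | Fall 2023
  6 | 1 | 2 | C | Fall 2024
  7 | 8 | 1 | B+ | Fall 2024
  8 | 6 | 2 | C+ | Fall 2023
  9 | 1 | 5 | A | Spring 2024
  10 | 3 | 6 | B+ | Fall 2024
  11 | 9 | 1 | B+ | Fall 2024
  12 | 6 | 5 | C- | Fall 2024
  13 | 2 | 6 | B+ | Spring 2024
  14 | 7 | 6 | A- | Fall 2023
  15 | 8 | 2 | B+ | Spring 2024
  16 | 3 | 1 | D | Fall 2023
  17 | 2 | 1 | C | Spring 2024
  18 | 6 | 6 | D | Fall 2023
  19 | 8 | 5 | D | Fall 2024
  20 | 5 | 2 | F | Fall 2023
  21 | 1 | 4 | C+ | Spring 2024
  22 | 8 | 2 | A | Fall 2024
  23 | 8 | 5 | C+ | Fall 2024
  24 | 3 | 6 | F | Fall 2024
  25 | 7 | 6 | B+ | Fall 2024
SELECT name, department FROM courses WHERE department <> 'Humanities'

Execution result:
name | department
Physics 201 | Science
CS 101 | CS
Biology 201 | Science
Math 101 | Math
Calculus 201 | Math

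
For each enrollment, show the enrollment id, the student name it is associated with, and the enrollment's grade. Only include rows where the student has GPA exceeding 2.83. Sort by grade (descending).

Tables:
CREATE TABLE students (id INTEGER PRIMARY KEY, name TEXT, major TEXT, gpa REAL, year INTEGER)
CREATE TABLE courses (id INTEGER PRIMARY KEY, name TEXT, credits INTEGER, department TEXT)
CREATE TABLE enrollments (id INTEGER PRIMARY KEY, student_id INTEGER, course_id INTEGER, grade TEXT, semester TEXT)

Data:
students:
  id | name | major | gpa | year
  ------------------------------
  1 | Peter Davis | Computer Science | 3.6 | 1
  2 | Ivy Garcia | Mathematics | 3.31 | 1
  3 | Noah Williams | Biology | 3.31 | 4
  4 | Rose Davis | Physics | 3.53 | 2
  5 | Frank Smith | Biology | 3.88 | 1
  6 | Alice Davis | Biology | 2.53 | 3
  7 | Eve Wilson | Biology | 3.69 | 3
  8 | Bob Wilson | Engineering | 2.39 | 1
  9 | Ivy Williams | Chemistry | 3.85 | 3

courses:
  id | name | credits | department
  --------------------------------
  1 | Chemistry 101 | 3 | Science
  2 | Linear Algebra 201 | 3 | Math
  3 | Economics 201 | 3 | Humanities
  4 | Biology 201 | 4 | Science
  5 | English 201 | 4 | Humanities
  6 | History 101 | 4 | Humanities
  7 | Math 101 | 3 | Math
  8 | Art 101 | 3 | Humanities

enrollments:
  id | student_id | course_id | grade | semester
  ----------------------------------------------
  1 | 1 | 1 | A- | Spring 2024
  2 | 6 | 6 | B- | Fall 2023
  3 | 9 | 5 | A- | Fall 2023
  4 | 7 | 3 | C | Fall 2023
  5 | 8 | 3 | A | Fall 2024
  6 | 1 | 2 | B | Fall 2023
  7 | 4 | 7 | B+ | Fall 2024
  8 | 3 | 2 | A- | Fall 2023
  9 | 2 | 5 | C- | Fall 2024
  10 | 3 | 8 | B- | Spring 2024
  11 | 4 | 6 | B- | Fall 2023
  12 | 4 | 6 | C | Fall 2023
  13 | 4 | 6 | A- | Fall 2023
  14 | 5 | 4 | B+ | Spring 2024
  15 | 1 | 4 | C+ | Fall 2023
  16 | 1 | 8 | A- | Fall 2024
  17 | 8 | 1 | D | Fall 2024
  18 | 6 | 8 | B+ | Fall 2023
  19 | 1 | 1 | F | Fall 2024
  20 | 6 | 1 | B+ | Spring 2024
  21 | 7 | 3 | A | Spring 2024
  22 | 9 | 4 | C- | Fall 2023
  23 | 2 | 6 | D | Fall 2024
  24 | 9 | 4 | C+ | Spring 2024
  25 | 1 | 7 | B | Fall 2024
SELECT c.id, p.name AS student, c.grade FROM enrollments c JOIN students p ON c.student_id = p.id WHERE p.gpa > 2.83 ORDER BY c.grade DESC

Execution result:
id | student | grade
19 | Peter Davis | F
23 | Ivy Garcia | D
9 | Ivy Garcia | C-
22 | Ivy Williams | C-
15 | Peter Davis | C+
24 | Ivy Williams | C+
4 | Eve Wilson | C
12 | Rose Davis | C
10 | Noah Williams | B-
11 | Rose Davis | B-
7 | Rose Davis | B+
14 | Frank Smith | B+
6 | Peter Davis | B
25 | Peter Davis | B
1 | Peter Davis | A-
3 | Ivy Williams | A-
8 | Noah Williams | A-
13 | Rose Davis | A-
16 | Peter Davis | A-
21 | Eve Wilson | A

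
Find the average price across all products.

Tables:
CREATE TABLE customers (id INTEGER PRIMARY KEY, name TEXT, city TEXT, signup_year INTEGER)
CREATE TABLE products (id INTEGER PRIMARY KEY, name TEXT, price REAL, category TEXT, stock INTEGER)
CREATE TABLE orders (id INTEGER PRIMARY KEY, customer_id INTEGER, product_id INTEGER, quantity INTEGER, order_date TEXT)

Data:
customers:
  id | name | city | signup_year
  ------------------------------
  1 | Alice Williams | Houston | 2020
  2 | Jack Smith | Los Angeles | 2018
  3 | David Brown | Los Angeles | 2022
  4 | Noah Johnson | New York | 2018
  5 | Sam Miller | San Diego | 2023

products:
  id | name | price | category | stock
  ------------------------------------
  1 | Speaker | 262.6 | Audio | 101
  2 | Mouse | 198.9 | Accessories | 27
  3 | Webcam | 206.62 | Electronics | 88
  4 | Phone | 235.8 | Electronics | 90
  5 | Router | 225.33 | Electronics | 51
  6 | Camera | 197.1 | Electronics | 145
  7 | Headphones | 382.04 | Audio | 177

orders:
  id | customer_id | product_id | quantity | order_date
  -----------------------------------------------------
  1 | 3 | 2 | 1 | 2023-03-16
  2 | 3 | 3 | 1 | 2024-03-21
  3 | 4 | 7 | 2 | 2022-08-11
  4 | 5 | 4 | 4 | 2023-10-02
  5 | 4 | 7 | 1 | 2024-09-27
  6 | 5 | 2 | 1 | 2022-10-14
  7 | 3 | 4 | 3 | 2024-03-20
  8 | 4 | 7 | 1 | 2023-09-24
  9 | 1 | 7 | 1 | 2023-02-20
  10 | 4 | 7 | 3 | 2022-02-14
SELECT AVG(price) FROM products

Execution result:
244.06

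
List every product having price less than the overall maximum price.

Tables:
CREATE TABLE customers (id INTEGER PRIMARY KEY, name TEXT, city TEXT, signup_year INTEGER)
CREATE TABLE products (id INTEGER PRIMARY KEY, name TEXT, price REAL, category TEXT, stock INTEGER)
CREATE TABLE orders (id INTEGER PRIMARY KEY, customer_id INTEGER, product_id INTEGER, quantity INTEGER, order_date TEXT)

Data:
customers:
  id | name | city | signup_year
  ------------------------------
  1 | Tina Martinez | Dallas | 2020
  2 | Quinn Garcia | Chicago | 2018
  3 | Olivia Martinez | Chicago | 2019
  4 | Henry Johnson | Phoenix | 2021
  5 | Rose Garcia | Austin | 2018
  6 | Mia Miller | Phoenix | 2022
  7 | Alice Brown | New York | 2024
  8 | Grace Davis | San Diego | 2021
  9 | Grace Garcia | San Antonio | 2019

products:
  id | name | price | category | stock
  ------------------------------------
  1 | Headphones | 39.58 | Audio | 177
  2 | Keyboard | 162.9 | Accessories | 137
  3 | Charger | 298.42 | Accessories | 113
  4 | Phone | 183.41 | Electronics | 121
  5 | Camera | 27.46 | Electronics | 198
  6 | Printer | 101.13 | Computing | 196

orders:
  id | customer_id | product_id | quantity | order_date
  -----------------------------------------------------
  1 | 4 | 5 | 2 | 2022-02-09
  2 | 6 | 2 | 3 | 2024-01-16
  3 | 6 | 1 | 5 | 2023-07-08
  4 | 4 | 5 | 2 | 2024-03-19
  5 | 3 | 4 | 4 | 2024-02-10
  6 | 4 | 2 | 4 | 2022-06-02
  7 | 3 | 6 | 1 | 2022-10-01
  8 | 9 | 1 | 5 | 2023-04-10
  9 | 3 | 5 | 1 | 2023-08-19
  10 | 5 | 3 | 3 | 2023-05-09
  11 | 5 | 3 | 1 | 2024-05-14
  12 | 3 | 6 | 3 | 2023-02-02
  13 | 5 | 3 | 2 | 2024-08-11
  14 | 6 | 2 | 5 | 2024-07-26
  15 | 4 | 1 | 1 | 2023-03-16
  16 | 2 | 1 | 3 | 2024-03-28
SELECT name, price FROM products WHERE price < (SELECT MAX(price) FROM products)

Execution result:
name | price
Headphones | 39.58
Keyboard | 162.90
Phone | 183.41
Camera | 27.46
Printer | 101.13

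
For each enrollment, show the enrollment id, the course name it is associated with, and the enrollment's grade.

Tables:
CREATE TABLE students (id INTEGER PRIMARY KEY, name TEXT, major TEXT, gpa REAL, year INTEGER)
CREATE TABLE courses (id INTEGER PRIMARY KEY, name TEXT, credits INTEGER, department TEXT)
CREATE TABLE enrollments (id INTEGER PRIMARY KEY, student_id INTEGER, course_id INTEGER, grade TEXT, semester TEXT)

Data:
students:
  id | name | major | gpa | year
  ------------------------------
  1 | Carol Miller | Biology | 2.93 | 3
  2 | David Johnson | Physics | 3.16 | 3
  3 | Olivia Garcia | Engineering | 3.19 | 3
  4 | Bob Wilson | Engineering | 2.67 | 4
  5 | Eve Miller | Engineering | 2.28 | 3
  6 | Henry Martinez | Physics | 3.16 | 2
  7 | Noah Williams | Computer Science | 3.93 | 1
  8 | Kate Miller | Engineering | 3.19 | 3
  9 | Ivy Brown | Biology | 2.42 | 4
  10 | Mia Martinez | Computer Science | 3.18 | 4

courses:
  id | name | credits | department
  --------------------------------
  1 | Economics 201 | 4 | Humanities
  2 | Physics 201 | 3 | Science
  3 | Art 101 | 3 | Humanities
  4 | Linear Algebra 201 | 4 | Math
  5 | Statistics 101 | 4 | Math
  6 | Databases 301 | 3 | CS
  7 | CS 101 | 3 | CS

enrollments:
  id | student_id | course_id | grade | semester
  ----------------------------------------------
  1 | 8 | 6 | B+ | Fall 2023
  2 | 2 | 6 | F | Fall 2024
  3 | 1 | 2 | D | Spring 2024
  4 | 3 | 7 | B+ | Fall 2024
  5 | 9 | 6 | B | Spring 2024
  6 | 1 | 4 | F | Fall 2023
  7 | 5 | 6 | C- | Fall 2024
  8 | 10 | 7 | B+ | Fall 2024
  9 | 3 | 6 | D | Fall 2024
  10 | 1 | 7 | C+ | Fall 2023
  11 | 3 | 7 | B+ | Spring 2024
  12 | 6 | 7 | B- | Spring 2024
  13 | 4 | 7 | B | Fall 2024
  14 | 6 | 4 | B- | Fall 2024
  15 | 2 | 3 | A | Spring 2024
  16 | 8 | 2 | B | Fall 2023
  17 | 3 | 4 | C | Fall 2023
SELECT c.id, p.name AS course, c.grade FROM enrollments c JOIN courses p ON c.course_id = p.id

Execution result:
id | course | grade
1 | Databases 301 | B+
2 | Databases 301 | F
3 | Physics 201 | D
4 | CS 101 | B+
5 | Databases 301 | B
6 | Linear Algebra 201 | F
7 | Databases 301 | C-
8 | CS 101 | B+
9 | Databases 301 | D
10 | CS 101 | C+
11 | CS 101 | B+
12 | CS 101 | B-
13 | CS 101 | B
14 | Linear Algebra 201 | B-
15 | Art 101 | A
16 | Physics 201 | B
17 | Linear Algebra 201 | C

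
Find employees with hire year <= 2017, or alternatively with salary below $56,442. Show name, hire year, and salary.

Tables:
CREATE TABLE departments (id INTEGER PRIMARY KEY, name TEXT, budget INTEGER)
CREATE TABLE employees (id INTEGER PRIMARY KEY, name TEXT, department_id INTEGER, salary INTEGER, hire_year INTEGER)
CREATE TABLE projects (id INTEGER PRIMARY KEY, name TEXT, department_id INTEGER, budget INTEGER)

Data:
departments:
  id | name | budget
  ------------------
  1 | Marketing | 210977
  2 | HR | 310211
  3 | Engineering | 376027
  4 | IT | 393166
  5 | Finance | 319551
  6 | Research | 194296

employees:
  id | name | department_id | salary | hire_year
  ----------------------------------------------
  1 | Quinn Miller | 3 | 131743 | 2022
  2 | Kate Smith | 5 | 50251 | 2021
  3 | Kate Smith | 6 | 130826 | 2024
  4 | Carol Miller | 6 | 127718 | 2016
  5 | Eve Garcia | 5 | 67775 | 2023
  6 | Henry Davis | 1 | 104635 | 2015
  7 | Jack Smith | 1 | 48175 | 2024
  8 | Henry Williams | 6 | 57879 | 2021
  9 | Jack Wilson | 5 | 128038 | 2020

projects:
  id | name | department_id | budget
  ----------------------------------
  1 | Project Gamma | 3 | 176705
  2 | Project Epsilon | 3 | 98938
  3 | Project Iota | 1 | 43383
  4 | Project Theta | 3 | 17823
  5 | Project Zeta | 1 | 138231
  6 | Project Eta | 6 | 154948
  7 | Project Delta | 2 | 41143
SELECT name, hire_year, salary FROM employees WHERE hire_year <= 2017 OR salary < 56442

Execution result:
name | hire_year | salary
Kate Smith | 2021 | 50251
Carol Miller | 2016 | 127718
Henry Davis | 2015 | 104635
Jack Smith | 2024 | 48175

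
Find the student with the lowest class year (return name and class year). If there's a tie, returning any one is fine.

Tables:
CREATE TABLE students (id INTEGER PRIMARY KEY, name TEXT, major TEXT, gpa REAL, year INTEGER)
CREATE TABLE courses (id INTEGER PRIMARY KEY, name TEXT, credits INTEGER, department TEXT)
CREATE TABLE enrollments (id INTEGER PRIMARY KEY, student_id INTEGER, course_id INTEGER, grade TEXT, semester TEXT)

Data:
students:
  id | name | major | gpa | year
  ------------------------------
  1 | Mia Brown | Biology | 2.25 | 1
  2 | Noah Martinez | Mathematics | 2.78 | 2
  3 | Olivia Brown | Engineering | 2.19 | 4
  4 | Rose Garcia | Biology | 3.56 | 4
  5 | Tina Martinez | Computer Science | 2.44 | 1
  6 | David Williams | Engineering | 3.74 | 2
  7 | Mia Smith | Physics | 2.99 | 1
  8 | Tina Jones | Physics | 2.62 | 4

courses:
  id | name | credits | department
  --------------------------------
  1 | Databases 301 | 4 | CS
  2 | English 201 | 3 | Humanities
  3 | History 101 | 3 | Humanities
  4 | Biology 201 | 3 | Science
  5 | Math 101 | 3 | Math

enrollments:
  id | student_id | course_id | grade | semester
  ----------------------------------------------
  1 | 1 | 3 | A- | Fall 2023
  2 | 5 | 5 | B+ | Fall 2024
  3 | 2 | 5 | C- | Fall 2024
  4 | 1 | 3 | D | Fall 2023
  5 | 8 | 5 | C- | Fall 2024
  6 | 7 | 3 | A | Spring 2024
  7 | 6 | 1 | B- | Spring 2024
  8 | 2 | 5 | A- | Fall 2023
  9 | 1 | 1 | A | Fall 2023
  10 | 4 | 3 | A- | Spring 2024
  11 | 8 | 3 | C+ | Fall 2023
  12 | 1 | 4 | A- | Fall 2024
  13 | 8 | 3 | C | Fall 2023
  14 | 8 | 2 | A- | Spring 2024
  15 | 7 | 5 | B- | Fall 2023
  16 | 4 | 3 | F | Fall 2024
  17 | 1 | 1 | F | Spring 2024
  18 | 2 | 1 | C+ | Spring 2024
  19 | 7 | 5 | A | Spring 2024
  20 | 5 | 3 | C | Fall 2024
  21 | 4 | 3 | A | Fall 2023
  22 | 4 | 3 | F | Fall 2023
SELECT name, year FROM students ORDER BY year ASC LIMIT 1

Execution result:
name | year
Mia Brown | 1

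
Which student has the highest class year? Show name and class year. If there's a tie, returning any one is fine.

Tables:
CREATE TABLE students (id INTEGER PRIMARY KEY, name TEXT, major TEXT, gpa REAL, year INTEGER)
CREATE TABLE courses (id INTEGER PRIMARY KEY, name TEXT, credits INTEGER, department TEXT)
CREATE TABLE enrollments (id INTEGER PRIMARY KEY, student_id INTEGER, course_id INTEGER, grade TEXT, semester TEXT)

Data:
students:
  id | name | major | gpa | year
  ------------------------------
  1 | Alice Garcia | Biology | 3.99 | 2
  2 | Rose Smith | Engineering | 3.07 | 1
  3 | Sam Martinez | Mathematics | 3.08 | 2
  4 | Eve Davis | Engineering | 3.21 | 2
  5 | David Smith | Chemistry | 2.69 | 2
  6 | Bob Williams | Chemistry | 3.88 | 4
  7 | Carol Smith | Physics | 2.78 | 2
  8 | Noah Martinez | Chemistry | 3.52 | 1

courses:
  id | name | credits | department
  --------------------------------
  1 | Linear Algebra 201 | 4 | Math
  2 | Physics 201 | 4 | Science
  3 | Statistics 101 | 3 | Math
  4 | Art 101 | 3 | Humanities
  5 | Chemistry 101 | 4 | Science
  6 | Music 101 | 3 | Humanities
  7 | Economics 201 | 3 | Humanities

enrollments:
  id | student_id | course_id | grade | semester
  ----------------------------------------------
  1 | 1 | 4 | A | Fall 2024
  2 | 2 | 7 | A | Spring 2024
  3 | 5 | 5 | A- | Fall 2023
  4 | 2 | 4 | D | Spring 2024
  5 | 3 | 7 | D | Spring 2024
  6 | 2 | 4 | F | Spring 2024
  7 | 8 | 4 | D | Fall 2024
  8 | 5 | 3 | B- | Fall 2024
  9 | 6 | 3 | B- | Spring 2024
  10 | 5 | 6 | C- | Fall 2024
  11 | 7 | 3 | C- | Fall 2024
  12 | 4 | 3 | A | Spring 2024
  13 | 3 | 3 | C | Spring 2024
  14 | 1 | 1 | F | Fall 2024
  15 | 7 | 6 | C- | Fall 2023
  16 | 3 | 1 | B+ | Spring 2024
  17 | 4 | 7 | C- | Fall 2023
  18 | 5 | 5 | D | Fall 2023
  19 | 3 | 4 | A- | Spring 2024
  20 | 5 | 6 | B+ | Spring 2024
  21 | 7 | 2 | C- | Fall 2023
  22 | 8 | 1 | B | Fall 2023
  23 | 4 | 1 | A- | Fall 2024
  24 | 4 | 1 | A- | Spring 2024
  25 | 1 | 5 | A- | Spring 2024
SELECT name, year FROM students ORDER BY year DESC LIMIT 1

Execution result:
name | year
Bob Williams | 4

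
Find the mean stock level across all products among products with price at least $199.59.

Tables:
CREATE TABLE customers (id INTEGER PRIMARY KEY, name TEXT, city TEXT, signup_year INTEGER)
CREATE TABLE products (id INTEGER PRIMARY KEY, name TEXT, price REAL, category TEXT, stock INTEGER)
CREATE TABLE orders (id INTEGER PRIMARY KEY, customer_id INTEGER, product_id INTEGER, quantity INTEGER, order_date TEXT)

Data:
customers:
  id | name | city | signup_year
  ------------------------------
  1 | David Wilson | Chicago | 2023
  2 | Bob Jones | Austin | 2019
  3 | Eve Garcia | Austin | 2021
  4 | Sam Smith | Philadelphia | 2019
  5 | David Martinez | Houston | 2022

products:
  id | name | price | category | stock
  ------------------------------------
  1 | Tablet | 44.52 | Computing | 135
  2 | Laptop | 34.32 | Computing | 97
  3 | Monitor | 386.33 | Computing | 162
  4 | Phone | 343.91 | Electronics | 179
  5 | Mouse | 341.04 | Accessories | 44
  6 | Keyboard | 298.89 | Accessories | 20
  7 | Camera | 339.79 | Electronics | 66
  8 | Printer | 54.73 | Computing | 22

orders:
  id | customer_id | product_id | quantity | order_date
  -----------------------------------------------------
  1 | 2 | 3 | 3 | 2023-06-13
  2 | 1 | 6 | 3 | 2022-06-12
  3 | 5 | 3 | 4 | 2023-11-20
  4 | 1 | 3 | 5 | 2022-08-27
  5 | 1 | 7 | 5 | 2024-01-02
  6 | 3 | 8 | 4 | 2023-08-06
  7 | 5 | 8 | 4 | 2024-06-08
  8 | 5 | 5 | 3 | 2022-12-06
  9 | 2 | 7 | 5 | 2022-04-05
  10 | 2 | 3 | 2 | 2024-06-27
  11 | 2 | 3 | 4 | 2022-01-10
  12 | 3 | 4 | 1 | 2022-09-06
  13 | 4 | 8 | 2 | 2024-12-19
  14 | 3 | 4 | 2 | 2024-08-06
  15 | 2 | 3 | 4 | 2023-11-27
SELECT AVG(stock) FROM products WHERE price >= 199.59

Execution result:
94.20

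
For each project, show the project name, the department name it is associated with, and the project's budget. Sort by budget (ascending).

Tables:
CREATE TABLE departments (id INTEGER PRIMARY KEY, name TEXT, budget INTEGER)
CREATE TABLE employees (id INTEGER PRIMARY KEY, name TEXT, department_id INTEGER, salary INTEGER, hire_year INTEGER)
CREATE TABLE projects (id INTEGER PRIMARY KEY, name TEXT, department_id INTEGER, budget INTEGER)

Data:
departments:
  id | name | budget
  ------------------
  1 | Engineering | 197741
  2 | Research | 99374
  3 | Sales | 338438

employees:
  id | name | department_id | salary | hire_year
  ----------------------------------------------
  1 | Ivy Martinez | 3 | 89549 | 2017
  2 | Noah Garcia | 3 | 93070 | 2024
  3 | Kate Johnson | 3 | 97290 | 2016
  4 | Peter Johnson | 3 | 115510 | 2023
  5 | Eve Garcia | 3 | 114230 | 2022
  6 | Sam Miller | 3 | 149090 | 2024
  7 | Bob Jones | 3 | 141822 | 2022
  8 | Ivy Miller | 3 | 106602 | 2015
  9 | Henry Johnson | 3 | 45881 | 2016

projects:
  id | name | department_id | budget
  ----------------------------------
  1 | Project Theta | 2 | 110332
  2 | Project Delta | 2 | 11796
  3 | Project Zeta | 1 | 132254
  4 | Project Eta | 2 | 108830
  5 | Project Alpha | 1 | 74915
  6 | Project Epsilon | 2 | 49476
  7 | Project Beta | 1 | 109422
SELECT c.name, p.name AS department, c.budget FROM projects c JOIN departments p ON c.department_id = p.id ORDER BY c.budget ASC

Execution result:
name | department | budget
Project Delta | Research | 11796
Project Epsilon | Research | 49476
Project Alpha | Engineering | 74915
Project Eta | Research | 108830
Project Beta | Engineering | 109422
Project Theta | Research | 110332
Project Zeta | Engineering | 132254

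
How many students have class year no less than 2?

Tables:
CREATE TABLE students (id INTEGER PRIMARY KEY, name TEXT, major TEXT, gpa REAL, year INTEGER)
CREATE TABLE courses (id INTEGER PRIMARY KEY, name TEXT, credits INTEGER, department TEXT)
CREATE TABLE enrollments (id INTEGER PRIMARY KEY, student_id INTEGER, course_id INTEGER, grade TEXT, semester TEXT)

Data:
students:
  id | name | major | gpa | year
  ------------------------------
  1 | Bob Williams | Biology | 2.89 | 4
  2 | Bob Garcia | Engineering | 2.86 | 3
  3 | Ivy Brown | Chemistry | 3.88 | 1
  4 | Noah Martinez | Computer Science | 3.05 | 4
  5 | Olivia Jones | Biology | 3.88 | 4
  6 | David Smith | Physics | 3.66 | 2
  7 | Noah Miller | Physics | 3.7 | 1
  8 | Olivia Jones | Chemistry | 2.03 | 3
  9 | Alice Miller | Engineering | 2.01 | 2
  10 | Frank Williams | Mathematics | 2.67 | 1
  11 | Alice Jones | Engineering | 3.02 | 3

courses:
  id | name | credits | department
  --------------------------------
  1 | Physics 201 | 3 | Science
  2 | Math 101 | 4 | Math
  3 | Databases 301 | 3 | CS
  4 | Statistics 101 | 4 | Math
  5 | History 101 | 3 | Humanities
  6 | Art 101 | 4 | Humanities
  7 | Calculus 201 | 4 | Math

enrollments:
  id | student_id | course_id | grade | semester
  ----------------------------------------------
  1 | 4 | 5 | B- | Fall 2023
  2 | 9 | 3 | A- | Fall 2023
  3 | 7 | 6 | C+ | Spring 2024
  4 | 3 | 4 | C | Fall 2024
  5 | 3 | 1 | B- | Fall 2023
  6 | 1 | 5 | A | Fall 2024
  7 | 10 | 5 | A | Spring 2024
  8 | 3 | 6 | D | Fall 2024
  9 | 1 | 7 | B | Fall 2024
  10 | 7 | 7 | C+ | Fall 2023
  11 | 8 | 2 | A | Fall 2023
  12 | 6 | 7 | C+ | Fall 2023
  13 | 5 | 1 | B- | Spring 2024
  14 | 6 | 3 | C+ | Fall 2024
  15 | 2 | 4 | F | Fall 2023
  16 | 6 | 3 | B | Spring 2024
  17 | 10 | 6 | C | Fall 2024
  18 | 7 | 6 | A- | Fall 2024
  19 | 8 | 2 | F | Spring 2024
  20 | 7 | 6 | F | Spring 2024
SELECT COUNT(*) FROM students WHERE year >= 2

Execution result:
8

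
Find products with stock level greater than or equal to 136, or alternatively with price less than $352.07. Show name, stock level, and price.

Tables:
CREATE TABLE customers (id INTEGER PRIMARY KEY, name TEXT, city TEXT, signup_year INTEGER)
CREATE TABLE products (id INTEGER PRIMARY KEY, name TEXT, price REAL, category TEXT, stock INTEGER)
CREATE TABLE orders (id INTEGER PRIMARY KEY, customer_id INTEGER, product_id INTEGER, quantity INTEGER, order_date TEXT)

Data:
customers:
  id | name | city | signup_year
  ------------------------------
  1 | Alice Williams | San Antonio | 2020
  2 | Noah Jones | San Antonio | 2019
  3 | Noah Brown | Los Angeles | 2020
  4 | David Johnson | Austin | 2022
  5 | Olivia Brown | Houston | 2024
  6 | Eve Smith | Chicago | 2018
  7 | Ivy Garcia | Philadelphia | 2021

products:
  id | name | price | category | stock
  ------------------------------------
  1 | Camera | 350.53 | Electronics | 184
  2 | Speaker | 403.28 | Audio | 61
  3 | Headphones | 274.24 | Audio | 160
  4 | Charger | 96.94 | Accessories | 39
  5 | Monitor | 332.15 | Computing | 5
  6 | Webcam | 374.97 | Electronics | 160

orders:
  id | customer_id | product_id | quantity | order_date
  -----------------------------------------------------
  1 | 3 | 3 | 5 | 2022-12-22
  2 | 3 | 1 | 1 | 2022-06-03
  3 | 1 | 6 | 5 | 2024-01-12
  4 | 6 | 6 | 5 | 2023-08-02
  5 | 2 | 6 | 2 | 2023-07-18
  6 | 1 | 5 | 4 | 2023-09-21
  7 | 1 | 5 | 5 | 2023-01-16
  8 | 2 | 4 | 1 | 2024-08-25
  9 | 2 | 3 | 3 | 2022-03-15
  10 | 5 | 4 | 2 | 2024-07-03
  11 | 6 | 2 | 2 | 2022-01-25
SELECT name, stock, price FROM products WHERE stock >= 136 OR price < 352.07

Execution result:
name | stock | price
Camera | 184 | 350.53
Headphones | 160 | 274.24
Charger | 39 | 96.94
Monitor | 5 | 332.15
Webcam | 160 | 374.97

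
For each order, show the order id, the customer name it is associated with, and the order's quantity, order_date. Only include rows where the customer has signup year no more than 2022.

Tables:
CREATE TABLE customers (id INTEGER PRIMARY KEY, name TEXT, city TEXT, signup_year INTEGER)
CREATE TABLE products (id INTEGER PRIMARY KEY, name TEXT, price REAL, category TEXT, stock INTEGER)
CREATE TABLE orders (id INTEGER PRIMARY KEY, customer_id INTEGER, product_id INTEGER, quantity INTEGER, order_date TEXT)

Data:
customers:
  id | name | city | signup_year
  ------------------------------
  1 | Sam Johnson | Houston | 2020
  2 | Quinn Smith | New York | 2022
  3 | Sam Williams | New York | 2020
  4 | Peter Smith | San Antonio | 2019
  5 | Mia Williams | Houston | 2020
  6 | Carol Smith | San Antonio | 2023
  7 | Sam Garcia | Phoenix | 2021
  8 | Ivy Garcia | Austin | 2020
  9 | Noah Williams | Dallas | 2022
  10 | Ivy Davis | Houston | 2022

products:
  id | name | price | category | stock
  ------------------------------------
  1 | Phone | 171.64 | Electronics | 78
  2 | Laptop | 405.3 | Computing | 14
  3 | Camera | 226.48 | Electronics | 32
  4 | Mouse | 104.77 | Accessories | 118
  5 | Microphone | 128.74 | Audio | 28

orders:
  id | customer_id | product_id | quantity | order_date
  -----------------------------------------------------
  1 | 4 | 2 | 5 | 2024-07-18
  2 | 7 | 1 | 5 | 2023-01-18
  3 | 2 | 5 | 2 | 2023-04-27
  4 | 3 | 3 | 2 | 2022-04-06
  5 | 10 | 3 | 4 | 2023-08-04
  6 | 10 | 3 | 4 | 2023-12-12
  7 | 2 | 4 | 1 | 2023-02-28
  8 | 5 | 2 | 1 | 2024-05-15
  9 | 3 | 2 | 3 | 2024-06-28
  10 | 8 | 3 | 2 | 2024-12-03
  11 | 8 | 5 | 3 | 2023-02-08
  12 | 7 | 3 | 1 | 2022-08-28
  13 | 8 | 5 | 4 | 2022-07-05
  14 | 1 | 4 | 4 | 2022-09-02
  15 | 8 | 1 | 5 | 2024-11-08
SELECT c.id, p.name AS customer, c.quantity, c.order_date FROM orders c JOIN customers p ON c.customer_id = p.id WHERE p.signup_year <= 2022

Execution result:
id | customer | quantity | order_date
1 | Peter Smith | 5 | 2024-07-18
2 | Sam Garcia | 5 | 2023-01-18
3 | Quinn Smith | 2 | 2023-04-27
4 | Sam Williams | 2 | 2022-04-06
5 | Ivy Davis | 4 | 2023-08-04
6 | Ivy Davis | 4 | 2023-12-12
7 | Quinn Smith | 1 | 2023-02-28
8 | Mia Williams | 1 | 2024-05-15
9 | Sam Williams | 3 | 2024-06-28
10 | Ivy Garcia | 2 | 2024-12-03
11 | Ivy Garcia | 3 | 2023-02-08
12 | Sam Garcia | 1 | 2022-08-28
13 | Ivy Garcia | 4 | 2022-07-05
14 | Sam Johnson | 4 | 2022-09-02
15 | Ivy Garcia | 5 | 2024-11-08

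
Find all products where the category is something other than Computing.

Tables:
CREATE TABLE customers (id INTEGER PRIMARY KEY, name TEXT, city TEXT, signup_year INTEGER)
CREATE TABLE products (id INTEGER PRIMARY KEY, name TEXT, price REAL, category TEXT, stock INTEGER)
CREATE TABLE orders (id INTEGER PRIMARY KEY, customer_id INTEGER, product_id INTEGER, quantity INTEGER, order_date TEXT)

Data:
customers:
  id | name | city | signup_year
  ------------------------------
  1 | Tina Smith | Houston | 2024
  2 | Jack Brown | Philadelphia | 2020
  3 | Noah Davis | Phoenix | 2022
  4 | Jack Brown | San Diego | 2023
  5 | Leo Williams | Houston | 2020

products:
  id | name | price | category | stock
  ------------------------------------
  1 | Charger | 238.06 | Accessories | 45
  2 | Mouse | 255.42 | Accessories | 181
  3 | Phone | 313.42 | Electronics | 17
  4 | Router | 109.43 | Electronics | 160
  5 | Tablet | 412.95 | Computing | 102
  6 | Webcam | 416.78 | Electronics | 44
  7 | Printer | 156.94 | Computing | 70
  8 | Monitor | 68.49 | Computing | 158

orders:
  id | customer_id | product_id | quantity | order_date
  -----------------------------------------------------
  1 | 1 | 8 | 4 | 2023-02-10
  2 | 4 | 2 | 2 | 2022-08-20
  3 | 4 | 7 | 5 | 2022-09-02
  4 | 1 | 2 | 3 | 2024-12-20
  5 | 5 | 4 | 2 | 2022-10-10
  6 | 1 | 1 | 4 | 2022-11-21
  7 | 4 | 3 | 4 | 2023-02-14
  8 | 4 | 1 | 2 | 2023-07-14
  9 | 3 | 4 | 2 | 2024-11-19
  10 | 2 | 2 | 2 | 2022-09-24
SELECT name, category FROM products WHERE category <> 'Computing'

Execution result:
name | category
Charger | Accessories
Mouse | Accessories
Phone | Electronics
Router | Electronics
Webcam | Electronics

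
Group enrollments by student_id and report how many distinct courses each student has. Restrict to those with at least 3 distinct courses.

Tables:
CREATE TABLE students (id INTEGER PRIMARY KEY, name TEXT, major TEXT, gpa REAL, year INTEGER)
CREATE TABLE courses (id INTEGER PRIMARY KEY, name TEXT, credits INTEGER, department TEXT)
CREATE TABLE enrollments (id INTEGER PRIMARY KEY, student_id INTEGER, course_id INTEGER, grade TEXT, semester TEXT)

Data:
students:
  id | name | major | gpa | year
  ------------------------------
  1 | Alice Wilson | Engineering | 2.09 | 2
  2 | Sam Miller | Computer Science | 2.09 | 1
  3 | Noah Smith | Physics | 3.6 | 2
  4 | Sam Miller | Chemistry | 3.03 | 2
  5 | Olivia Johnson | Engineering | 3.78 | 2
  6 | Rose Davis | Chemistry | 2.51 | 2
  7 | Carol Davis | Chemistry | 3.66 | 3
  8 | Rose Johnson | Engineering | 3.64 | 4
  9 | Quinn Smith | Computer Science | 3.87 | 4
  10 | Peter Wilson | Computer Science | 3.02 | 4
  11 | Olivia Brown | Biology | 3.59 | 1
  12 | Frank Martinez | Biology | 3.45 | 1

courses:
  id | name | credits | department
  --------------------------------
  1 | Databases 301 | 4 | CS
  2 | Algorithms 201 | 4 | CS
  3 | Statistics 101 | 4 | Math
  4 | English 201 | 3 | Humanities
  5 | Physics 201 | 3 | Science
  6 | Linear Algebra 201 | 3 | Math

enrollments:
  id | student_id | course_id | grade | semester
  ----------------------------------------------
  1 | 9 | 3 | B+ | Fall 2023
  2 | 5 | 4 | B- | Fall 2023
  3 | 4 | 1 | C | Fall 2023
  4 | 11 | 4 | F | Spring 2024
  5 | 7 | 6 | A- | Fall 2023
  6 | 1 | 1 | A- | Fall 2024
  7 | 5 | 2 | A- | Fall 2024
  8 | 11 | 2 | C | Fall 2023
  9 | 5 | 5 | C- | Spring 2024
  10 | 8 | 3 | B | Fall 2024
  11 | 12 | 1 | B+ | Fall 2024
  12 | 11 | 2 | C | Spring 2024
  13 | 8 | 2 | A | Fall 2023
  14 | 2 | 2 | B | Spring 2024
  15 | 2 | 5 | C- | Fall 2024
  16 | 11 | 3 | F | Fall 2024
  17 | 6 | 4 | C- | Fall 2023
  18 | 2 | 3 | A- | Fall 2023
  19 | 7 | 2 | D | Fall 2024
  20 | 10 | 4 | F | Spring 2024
SELECT student_id, COUNT(DISTINCT course_id) AS distinct_course_count FROM enrollments GROUP BY student_id HAVING COUNT(DISTINCT course_id) >= 3

Execution result:
student_id | distinct_course_count
2 | 3
5 | 3
11 | 3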